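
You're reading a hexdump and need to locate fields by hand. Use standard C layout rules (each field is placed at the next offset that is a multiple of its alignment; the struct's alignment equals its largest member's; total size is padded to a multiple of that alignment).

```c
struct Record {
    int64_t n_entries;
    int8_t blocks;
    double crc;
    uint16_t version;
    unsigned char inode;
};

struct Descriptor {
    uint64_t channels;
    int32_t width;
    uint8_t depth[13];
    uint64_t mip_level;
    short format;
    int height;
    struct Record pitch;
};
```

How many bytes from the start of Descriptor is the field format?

Record: n_entries at 0 (size 8, align 8) → ends 8; blocks at 8 (size 1, align 1) → ends 9; pad 7 to align 8 for crc; crc at 16 (size 8, align 8) → ends 24; version at 24 (size 2, align 2) → ends 26; inode at 26 (size 1, align 1) → ends 27; tail pad 5 to reach multiple of 8; total 32 bytes, alignment 8
channels at 0 (size 8, align 8) → ends 8
width at 8 (size 4, align 4) → ends 12
depth at 12 (size 13, align 1) → ends 25
pad 7 to align 8 for mip_level
mip_level at 32 (size 8, align 8) → ends 40
format at 40 (size 2, align 2) → ends 42

40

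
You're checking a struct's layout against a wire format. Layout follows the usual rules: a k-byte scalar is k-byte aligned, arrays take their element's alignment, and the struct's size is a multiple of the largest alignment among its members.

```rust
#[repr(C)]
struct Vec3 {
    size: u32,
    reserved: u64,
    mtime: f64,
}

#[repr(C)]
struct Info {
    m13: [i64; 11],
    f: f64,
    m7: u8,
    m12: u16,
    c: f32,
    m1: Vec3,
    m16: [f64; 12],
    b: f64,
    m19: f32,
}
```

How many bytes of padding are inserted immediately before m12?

Vec3: @0: size [4B, align 4] → 4; +4 pad (align 8); @8: reserved [8B, align 8] → 16; @16: mtime [8B, align 8] → 24; size 24, align 8
@0: m13 [88B, align 8] → 88
@88: f [8B, align 8] → 96
@96: m7 [1B, align 1] → 97
+1 pad (align 2)
@98: m12 [2B, align 2] → 100

1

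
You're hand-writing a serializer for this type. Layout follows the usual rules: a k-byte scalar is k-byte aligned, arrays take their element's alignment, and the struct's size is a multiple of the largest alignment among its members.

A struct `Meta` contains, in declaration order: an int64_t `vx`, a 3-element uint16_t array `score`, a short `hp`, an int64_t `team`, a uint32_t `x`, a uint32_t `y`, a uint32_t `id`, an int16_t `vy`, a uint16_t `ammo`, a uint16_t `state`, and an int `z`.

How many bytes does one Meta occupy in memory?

48

0..8  vx  (8B, 8-aligned)
8..14  score  (6B, 2-aligned)
14..16  hp  (2B, 2-aligned)
16..24  team  (8B, 8-aligned)
24..28  x  (4B, 4-aligned)
28..32  y  (4B, 4-aligned)
32..36  id  (4B, 4-aligned)
36..38  vy  (2B, 2-aligned)
38..40  ammo  (2B, 2-aligned)
40..42  state  (2B, 2-aligned)
42..44  -- padding (2B)
44..48  z  (4B, 4-aligned)
sizeof = 48, alignof = 8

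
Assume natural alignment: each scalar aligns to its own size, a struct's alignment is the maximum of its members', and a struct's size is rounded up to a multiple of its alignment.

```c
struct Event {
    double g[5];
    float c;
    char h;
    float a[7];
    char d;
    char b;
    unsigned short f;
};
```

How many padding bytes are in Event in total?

3

g at 0 (size 40, align 8) → ends 40
c at 40 (size 4, align 4) → ends 44
h at 44 (size 1, align 1) → ends 45
pad 3 to align 4 for a
a at 48 (size 28, align 4) → ends 76
d at 76 (size 1, align 1) → ends 77
b at 77 (size 1, align 1) → ends 78
f at 78 (size 2, align 2) → ends 80
total 80 bytes, alignment 8
data bytes 77, size 80 → padding 3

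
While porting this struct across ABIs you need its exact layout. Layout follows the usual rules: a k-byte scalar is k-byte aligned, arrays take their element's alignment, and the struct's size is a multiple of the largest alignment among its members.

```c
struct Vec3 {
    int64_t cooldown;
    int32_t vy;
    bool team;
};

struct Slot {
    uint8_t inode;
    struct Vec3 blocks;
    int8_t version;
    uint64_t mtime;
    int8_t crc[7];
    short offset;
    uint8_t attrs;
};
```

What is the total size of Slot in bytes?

Vec3: @0: cooldown [8B, align 8] → 8; @8: vy [4B, align 4] → 12; @12: team [1B, align 1] → 13; +3 tail pad (align 8); size 16, align 8
@0: inode [1B, align 1] → 1
+7 pad (align 8)
@8: blocks [16B, align 8] → 24
@24: version [1B, align 1] → 25
+7 pad (align 8)
@32: mtime [8B, align 8] → 40
@40: crc [7B, align 1] → 47
+1 pad (align 2)
@48: offset [2B, align 2] → 50
@50: attrs [1B, align 1] → 51
+5 tail pad (align 8)
size 56, align 8

56 bytes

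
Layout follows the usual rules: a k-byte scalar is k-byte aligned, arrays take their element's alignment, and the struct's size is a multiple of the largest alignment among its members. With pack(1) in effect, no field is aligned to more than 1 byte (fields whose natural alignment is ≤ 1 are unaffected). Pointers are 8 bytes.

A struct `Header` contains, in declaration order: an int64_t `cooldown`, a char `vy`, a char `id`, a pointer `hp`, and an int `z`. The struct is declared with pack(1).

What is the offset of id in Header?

cooldown at 0 (size 8, align 1) → ends 8
vy at 8 (size 1, align 1) → ends 9
id at 9 (size 1, align 1) → ends 10

9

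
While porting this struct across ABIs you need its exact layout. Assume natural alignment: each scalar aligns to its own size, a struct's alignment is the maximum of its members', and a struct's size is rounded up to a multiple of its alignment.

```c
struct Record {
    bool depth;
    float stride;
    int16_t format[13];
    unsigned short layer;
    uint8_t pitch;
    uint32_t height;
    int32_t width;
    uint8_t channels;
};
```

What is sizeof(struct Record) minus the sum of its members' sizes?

@0: depth [1B, align 1] → 1
+3 pad (align 4)
@4: stride [4B, align 4] → 8
@8: format [26B, align 2] → 34
@34: layer [2B, align 2] → 36
@36: pitch [1B, align 1] → 37
+3 pad (align 4)
@40: height [4B, align 4] → 44
@44: width [4B, align 4] → 48
@48: channels [1B, align 1] → 49
+3 tail pad (align 4)
size 52, align 4
data bytes 43, size 52 → padding 9

9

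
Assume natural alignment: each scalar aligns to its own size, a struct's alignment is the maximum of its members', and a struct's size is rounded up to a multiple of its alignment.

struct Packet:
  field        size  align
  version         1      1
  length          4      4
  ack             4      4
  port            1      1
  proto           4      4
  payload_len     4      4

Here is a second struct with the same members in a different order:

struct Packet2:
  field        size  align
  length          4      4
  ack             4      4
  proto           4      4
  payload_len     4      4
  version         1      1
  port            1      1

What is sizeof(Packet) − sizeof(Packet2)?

4

0..1  version  (1B, 1-aligned)
1..4  -- padding (3B)
4..8  length  (4B, 4-aligned)
8..12  ack  (4B, 4-aligned)
12..13  port  (1B, 1-aligned)
13..16  -- padding (3B)
16..20  proto  (4B, 4-aligned)
20..24  payload_len  (4B, 4-aligned)
sizeof = 24, alignof = 4
— Packet2 —
0..4  length  (4B, 4-aligned)
4..8  ack  (4B, 4-aligned)
8..12  proto  (4B, 4-aligned)
12..16  payload_len  (4B, 4-aligned)
16..17  version  (1B, 1-aligned)
17..18  port  (1B, 1-aligned)
18..20  -- tail padding (2B)
sizeof = 20, alignof = 4
24 − 20 = 4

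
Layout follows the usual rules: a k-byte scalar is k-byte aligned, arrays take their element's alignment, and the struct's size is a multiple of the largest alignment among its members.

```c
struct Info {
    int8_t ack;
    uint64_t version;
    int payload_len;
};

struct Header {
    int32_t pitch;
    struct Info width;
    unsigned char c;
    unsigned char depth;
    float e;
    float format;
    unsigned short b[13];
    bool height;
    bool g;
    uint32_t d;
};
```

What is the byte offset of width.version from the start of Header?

Info: @0: ack [1B, align 1] → 1; +7 pad (align 8); @8: version [8B, align 8] → 16; @16: payload_len [4B, align 4] → 20; +4 tail pad (align 8); size 24, align 8
@0: pitch [4B, align 4] → 4
+4 pad (align 8)
@8: width [24B, align 8] → 32
within Info: version at 8
8 + 8 = 16

16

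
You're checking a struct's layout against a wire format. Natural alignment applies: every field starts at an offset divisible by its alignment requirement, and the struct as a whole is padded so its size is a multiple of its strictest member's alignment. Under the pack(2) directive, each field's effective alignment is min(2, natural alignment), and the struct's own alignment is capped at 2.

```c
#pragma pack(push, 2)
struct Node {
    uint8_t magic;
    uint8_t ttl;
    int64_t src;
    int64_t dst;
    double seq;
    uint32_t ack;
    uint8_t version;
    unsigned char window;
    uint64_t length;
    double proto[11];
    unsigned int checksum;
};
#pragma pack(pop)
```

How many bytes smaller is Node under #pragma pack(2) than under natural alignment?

natural layout:
  magic at 0 (size 1, align 1) → ends 1
  ttl at 1 (size 1, align 1) → ends 2
  pad 6 to align 8 for src
  src at 8 (size 8, align 8) → ends 16
  dst at 16 (size 8, align 8) → ends 24
  seq at 24 (size 8, align 8) → ends 32
  ack at 32 (size 4, align 4) → ends 36
  version at 36 (size 1, align 1) → ends 37
  window at 37 (size 1, align 1) → ends 38
  pad 2 to align 8 for length
  length at 40 (size 8, align 8) → ends 48
  proto at 48 (size 88, align 8) → ends 136
  checksum at 136 (size 4, align 4) → ends 140
  tail pad 4 to reach multiple of 8
  total 144 bytes, alignment 8
packed(2) layout:
  magic at 0 (size 1, align 1) → ends 1
  ttl at 1 (size 1, align 1) → ends 2
  src at 2 (size 8, align 2) → ends 10
  dst at 10 (size 8, align 2) → ends 18
  seq at 18 (size 8, align 2) → ends 26
  ack at 26 (size 4, align 2) → ends 30
  version at 30 (size 1, align 1) → ends 31
  window at 31 (size 1, align 1) → ends 32
  length at 32 (size 8, align 2) → ends 40
  proto at 40 (size 88, align 2) → ends 128
  checksum at 128 (size 4, align 2) → ends 132
  total 132 bytes, alignment 2
144 − 132 = 12

12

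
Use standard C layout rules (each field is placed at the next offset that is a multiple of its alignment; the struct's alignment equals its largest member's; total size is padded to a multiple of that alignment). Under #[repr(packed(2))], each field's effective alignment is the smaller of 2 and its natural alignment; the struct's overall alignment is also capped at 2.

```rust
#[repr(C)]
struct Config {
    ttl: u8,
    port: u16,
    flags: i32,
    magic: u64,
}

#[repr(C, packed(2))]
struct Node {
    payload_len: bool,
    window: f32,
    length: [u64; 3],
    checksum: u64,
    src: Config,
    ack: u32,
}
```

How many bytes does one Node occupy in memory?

58

Config: @0: ttl [1B, align 1] → 1; +1 pad (align 2); @2: port [2B, align 2] → 4; @4: flags [4B, align 4] → 8; @8: magic [8B, align 8] → 16; size 16, align 8
@0: payload_len [1B, align 1] → 1
+1 pad (align 2)
@2: window [4B, align 2] → 6
@6: length [24B, align 2] → 30
@30: checksum [8B, align 2] → 38
@38: src [16B, align 2] → 54
@54: ack [4B, align 2] → 58
size 58, align 2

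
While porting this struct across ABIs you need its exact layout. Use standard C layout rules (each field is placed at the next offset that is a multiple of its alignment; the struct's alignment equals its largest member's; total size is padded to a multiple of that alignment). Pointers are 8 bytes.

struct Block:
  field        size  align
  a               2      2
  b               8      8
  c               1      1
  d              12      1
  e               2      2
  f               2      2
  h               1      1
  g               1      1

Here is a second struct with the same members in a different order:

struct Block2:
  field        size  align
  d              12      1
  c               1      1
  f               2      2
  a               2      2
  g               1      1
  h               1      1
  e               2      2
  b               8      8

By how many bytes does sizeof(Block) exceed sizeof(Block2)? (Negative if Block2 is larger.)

8

a at 0 (size 2, align 2) → ends 2
pad 6 to align 8 for b
b at 8 (size 8, align 8) → ends 16
c at 16 (size 1, align 1) → ends 17
d at 17 (size 12, align 1) → ends 29
pad 1 to align 2 for e
e at 30 (size 2, align 2) → ends 32
f at 32 (size 2, align 2) → ends 34
h at 34 (size 1, align 1) → ends 35
g at 35 (size 1, align 1) → ends 36
tail pad 4 to reach multiple of 8
total 40 bytes, alignment 8
— Block2 —
d at 0 (size 12, align 1) → ends 12
c at 12 (size 1, align 1) → ends 13
pad 1 to align 2 for f
f at 14 (size 2, align 2) → ends 16
a at 16 (size 2, align 2) → ends 18
g at 18 (size 1, align 1) → ends 19
h at 19 (size 1, align 1) → ends 20
e at 20 (size 2, align 2) → ends 22
pad 2 to align 8 for b
b at 24 (size 8, align 8) → ends 32
total 32 bytes, alignment 8
40 − 32 = 8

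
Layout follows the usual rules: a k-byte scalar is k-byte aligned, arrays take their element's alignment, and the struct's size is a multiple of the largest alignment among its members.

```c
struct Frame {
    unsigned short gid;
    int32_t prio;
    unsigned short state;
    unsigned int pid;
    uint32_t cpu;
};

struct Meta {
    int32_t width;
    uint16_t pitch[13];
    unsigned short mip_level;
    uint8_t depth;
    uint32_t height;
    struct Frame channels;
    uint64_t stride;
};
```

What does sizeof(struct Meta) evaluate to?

Frame: 0..2  gid  (2B, 2-aligned); 2..4  -- padding (2B); 4..8  prio  (4B, 4-aligned); 8..10  state  (2B, 2-aligned); 10..12  -- padding (2B); 12..16  pid  (4B, 4-aligned); 16..20  cpu  (4B, 4-aligned); sizeof = 20, alignof = 4
0..4  width  (4B, 4-aligned)
4..30  pitch  (26B, 2-aligned)
30..32  mip_level  (2B, 2-aligned)
32..33  depth  (1B, 1-aligned)
33..36  -- padding (3B)
36..40  height  (4B, 4-aligned)
40..60  channels  (20B, 4-aligned)
60..64  -- padding (4B)
64..72  stride  (8B, 8-aligned)
sizeof = 72, alignof = 8

72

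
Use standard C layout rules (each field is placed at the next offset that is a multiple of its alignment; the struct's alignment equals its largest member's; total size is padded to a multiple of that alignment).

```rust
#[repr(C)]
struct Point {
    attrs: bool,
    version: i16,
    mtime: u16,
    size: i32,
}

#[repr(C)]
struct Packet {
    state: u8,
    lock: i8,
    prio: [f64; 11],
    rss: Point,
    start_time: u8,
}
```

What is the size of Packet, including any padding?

112 bytes

Point: attrs at 0 (size 1, align 1) → ends 1; pad 1 to align 2 for version; version at 2 (size 2, align 2) → ends 4; mtime at 4 (size 2, align 2) → ends 6; pad 2 to align 4 for size; size at 8 (size 4, align 4) → ends 12; total 12 bytes, alignment 4
state at 0 (size 1, align 1) → ends 1
lock at 1 (size 1, align 1) → ends 2
pad 6 to align 8 for prio
prio at 8 (size 88, align 8) → ends 96
rss at 96 (size 12, align 4) → ends 108
start_time at 108 (size 1, align 1) → ends 109
tail pad 3 to reach multiple of 8
total 112 bytes, alignment 8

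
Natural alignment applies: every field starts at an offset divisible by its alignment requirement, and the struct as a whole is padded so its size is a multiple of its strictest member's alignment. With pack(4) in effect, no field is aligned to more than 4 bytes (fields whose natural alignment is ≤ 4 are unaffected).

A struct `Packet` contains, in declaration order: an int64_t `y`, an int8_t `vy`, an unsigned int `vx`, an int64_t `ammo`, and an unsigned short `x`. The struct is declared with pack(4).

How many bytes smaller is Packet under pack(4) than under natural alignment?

natural layout:
  0..8  y  (8B, 8-aligned)
  8..9  vy  (1B, 1-aligned)
  9..12  -- padding (3B)
  12..16  vx  (4B, 4-aligned)
  16..24  ammo  (8B, 8-aligned)
  24..26  x  (2B, 2-aligned)
  26..32  -- tail padding (6B)
  sizeof = 32, alignof = 8
packed(4) layout:
  0..8  y  (8B, 4-aligned)
  8..9  vy  (1B, 1-aligned)
  9..12  -- padding (3B)
  12..16  vx  (4B, 4-aligned)
  16..24  ammo  (8B, 4-aligned)
  24..26  x  (2B, 2-aligned)
  26..28  -- tail padding (2B)
  sizeof = 28, alignof = 4
32 − 28 = 4

4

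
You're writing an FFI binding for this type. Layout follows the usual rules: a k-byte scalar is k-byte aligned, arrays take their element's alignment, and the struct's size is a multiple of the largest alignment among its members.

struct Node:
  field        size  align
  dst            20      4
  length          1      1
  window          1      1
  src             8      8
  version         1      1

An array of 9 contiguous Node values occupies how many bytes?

360

dst at 0 (size 20, align 4) → ends 20
length at 20 (size 1, align 1) → ends 21
window at 21 (size 1, align 1) → ends 22
pad 2 to align 8 for src
src at 24 (size 8, align 8) → ends 32
version at 32 (size 1, align 1) → ends 33
tail pad 7 to reach multiple of 8
total 40 bytes, alignment 8
array of 9: 9 × 40 = 360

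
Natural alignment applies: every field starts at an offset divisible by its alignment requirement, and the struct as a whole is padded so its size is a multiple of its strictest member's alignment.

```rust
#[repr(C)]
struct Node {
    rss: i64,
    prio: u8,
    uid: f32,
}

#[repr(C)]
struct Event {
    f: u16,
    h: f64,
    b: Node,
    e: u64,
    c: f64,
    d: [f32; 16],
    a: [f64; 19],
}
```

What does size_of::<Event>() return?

264

Node: 0..8  rss  (8B, 8-aligned); 8..9  prio  (1B, 1-aligned); 9..12  -- padding (3B); 12..16  uid  (4B, 4-aligned); sizeof = 16, alignof = 8
0..2  f  (2B, 2-aligned)
2..8  -- padding (6B)
8..16  h  (8B, 8-aligned)
16..32  b  (16B, 8-aligned)
32..40  e  (8B, 8-aligned)
40..48  c  (8B, 8-aligned)
48..112  d  (64B, 4-aligned)
112..264  a  (152B, 8-aligned)
sizeof = 264, alignof = 8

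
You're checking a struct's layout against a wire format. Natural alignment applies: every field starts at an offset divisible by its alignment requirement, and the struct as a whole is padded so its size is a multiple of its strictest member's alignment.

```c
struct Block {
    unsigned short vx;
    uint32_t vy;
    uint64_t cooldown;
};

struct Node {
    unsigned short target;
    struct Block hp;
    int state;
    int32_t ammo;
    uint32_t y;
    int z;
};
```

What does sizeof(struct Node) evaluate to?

Block: vx at 0 (size 2, align 2) → ends 2; pad 2 to align 4 for vy; vy at 4 (size 4, align 4) → ends 8; cooldown at 8 (size 8, align 8) → ends 16; total 16 bytes, alignment 8
target at 0 (size 2, align 2) → ends 2
pad 6 to align 8 for hp
hp at 8 (size 16, align 8) → ends 24
state at 24 (size 4, align 4) → ends 28
ammo at 28 (size 4, align 4) → ends 32
y at 32 (size 4, align 4) → ends 36
z at 36 (size 4, align 4) → ends 40
total 40 bytes, alignment 8

40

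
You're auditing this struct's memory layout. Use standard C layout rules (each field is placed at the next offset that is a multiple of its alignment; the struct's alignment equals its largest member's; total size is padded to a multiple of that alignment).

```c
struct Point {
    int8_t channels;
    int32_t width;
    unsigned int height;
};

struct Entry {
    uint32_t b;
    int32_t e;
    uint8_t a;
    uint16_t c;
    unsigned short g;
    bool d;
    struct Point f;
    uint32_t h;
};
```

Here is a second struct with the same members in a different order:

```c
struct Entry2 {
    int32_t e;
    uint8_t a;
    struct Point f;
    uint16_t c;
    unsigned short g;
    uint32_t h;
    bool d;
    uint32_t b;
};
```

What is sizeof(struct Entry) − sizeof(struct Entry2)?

-4

Point: 0..1  channels  (1B, 1-aligned); 1..4  -- padding (3B); 4..8  width  (4B, 4-aligned); 8..12  height  (4B, 4-aligned); sizeof = 12, alignof = 4
0..4  b  (4B, 4-aligned)
4..8  e  (4B, 4-aligned)
8..9  a  (1B, 1-aligned)
9..10  -- padding (1B)
10..12  c  (2B, 2-aligned)
12..14  g  (2B, 2-aligned)
14..15  d  (1B, 1-aligned)
15..16  -- padding (1B)
16..28  f  (12B, 4-aligned)
28..32  h  (4B, 4-aligned)
sizeof = 32, alignof = 4
— Entry2 —
0..4  e  (4B, 4-aligned)
4..5  a  (1B, 1-aligned)
5..8  -- padding (3B)
8..20  f  (12B, 4-aligned)
20..22  c  (2B, 2-aligned)
22..24  g  (2B, 2-aligned)
24..28  h  (4B, 4-aligned)
28..29  d  (1B, 1-aligned)
29..32  -- padding (3B)
32..36  b  (4B, 4-aligned)
sizeof = 36, alignof = 4
32 − 36 = -4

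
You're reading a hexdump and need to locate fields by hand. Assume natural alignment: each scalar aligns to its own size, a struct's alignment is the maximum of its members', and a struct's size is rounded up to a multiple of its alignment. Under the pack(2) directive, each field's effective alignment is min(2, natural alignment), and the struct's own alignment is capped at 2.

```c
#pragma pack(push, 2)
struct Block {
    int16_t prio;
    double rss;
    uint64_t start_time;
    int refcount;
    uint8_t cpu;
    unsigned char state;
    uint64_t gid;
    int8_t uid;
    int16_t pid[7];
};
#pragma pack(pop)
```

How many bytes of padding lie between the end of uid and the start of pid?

1

prio at 0 (size 2, align 2) → ends 2
rss at 2 (size 8, align 2) → ends 10
start_time at 10 (size 8, align 2) → ends 18
refcount at 18 (size 4, align 2) → ends 22
cpu at 22 (size 1, align 1) → ends 23
state at 23 (size 1, align 1) → ends 24
gid at 24 (size 8, align 2) → ends 32
uid at 32 (size 1, align 1) → ends 33
pad 1 to align 2 for pid
pid at 34 (size 14, align 2) → ends 48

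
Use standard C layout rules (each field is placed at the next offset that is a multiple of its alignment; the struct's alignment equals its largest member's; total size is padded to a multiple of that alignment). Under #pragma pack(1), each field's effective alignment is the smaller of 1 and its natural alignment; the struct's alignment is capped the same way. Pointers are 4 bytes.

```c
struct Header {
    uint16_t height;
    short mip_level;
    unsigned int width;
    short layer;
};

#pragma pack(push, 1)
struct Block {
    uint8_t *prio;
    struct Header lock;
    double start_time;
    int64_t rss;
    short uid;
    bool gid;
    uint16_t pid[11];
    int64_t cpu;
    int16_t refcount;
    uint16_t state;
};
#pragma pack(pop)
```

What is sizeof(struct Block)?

69

Header: @0: height [2B, align 2] → 2; @2: mip_level [2B, align 2] → 4; @4: width [4B, align 4] → 8; @8: layer [2B, align 2] → 10; +2 tail pad (align 4); size 12, align 4
@0: prio [4B, align 1] → 4
@4: lock [12B, align 1] → 16
@16: start_time [8B, align 1] → 24
@24: rss [8B, align 1] → 32
@32: uid [2B, align 1] → 34
@34: gid [1B, align 1] → 35
@35: pid [22B, align 1] → 57
@57: cpu [8B, align 1] → 65
@65: refcount [2B, align 1] → 67
@67: state [2B, align 1] → 69
size 69, align 1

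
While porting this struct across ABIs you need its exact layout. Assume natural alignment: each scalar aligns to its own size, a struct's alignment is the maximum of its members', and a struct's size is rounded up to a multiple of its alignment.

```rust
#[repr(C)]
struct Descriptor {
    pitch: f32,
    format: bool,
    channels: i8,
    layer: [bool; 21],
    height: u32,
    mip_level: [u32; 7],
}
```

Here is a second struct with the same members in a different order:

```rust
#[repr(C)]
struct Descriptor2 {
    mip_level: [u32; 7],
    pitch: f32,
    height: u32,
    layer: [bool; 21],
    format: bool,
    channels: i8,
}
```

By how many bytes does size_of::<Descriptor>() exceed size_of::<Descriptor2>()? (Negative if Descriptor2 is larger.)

0

@0: pitch [4B, align 4] → 4
@4: format [1B, align 1] → 5
@5: channels [1B, align 1] → 6
@6: layer [21B, align 1] → 27
+1 pad (align 4)
@28: height [4B, align 4] → 32
@32: mip_level [28B, align 4] → 60
size 60, align 4
— Descriptor2 —
@0: mip_level [28B, align 4] → 28
@28: pitch [4B, align 4] → 32
@32: height [4B, align 4] → 36
@36: layer [21B, align 1] → 57
@57: format [1B, align 1] → 58
@58: channels [1B, align 1] → 59
+1 tail pad (align 4)
size 60, align 4
60 − 60 = 0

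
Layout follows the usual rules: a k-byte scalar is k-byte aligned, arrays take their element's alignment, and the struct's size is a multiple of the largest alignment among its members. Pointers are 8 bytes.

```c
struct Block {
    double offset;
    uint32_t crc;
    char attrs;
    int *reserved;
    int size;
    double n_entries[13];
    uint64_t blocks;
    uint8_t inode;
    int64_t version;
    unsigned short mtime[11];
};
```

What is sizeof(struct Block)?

offset at 0 (size 8, align 8) → ends 8
crc at 8 (size 4, align 4) → ends 12
attrs at 12 (size 1, align 1) → ends 13
pad 3 to align 8 for reserved
reserved at 16 (size 8, align 8) → ends 24
size at 24 (size 4, align 4) → ends 28
pad 4 to align 8 for n_entries
n_entries at 32 (size 104, align 8) → ends 136
blocks at 136 (size 8, align 8) → ends 144
inode at 144 (size 1, align 1) → ends 145
pad 7 to align 8 for version
version at 152 (size 8, align 8) → ends 160
mtime at 160 (size 22, align 2) → ends 182
tail pad 2 to reach multiple of 8
total 184 bytes, alignment 8

184 bytes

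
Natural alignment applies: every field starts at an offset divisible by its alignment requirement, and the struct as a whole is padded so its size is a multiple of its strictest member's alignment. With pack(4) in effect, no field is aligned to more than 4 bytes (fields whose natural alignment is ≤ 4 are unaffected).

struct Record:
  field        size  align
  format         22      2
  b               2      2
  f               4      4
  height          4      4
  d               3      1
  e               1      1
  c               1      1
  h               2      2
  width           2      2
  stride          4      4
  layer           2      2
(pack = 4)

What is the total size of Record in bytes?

0..22  format  (22B, 2-aligned)
22..24  b  (2B, 2-aligned)
24..28  f  (4B, 4-aligned)
28..32  height  (4B, 4-aligned)
32..35  d  (3B, 1-aligned)
35..36  e  (1B, 1-aligned)
36..37  c  (1B, 1-aligned)
37..38  -- padding (1B)
38..40  h  (2B, 2-aligned)
40..42  width  (2B, 2-aligned)
42..44  -- padding (2B)
44..48  stride  (4B, 4-aligned)
48..50  layer  (2B, 2-aligned)
50..52  -- tail padding (2B)
sizeof = 52, alignof = 4

52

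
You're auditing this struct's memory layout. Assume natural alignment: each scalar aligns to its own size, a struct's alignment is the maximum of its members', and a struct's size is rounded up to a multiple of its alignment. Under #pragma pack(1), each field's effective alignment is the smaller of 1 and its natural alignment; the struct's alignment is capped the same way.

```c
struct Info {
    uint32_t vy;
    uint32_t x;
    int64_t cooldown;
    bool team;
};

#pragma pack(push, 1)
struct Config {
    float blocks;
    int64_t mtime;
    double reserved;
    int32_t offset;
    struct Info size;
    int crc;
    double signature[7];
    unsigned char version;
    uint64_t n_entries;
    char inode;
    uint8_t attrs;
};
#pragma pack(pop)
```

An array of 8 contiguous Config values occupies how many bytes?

952

Info: vy at 0 (size 4, align 4) → ends 4; x at 4 (size 4, align 4) → ends 8; cooldown at 8 (size 8, align 8) → ends 16; team at 16 (size 1, align 1) → ends 17; tail pad 7 to reach multiple of 8; total 24 bytes, alignment 8
blocks at 0 (size 4, align 1) → ends 4
mtime at 4 (size 8, align 1) → ends 12
reserved at 12 (size 8, align 1) → ends 20
offset at 20 (size 4, align 1) → ends 24
size at 24 (size 24, align 1) → ends 48
crc at 48 (size 4, align 1) → ends 52
signature at 52 (size 56, align 1) → ends 108
version at 108 (size 1, align 1) → ends 109
n_entries at 109 (size 8, align 1) → ends 117
inode at 117 (size 1, align 1) → ends 118
attrs at 118 (size 1, align 1) → ends 119
total 119 bytes, alignment 1
array of 8: 8 × 119 = 952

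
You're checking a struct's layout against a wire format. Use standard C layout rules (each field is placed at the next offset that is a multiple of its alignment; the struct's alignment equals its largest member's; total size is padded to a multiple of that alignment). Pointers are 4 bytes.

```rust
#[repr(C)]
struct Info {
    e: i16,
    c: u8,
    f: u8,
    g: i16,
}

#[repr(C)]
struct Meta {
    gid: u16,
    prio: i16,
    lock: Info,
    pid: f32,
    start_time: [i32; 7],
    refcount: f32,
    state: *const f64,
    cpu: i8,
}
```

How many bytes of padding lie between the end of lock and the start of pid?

Info: 0..2  e  (2B, 2-aligned); 2..3  c  (1B, 1-aligned); 3..4  f  (1B, 1-aligned); 4..6  g  (2B, 2-aligned); sizeof = 6, alignof = 2
0..2  gid  (2B, 2-aligned)
2..4  prio  (2B, 2-aligned)
4..10  lock  (6B, 2-aligned)
10..12  -- padding (2B)
12..16  pid  (4B, 4-aligned)

2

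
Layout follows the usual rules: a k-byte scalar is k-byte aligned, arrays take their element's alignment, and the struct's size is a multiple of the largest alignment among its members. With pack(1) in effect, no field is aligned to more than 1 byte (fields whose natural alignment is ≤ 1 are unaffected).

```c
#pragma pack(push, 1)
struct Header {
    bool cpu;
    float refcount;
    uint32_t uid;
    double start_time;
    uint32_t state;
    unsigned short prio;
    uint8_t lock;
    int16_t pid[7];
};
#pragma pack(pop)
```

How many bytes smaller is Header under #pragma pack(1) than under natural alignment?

natural layout:
  cpu at 0 (size 1, align 1) → ends 1
  pad 3 to align 4 for refcount
  refcount at 4 (size 4, align 4) → ends 8
  uid at 8 (size 4, align 4) → ends 12
  pad 4 to align 8 for start_time
  start_time at 16 (size 8, align 8) → ends 24
  state at 24 (size 4, align 4) → ends 28
  prio at 28 (size 2, align 2) → ends 30
  lock at 30 (size 1, align 1) → ends 31
  pad 1 to align 2 for pid
  pid at 32 (size 14, align 2) → ends 46
  tail pad 2 to reach multiple of 8
  total 48 bytes, alignment 8
packed(1) layout:
  cpu at 0 (size 1, align 1) → ends 1
  refcount at 1 (size 4, align 1) → ends 5
  uid at 5 (size 4, align 1) → ends 9
  start_time at 9 (size 8, align 1) → ends 17
  state at 17 (size 4, align 1) → ends 21
  prio at 21 (size 2, align 1) → ends 23
  lock at 23 (size 1, align 1) → ends 24
  pid at 24 (size 14, align 1) → ends 38
  total 38 bytes, alignment 1
48 − 38 = 10

10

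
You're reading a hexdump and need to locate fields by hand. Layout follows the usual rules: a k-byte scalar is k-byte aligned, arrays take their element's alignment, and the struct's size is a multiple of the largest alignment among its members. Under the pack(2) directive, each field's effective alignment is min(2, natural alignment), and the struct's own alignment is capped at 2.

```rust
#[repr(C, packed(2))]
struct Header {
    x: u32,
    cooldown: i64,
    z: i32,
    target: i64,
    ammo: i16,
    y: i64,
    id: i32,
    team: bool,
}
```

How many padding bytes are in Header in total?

1

0..4  x  (4B, 2-aligned)
4..12  cooldown  (8B, 2-aligned)
12..16  z  (4B, 2-aligned)
16..24  target  (8B, 2-aligned)
24..26  ammo  (2B, 2-aligned)
26..34  y  (8B, 2-aligned)
34..38  id  (4B, 2-aligned)
38..39  team  (1B, 1-aligned)
39..40  -- tail padding (1B)
sizeof = 40, alignof = 2
data bytes 39, size 40 → padding 1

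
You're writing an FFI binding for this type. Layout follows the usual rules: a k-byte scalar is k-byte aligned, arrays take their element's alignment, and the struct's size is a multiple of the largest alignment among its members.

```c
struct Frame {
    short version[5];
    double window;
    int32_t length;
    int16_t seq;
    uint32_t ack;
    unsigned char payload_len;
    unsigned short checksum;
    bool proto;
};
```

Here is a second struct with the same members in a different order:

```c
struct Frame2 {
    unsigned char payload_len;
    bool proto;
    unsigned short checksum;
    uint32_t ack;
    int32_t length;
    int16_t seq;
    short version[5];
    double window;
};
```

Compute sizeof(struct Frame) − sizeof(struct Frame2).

@0: version [10B, align 2] → 10
+6 pad (align 8)
@16: window [8B, align 8] → 24
@24: length [4B, align 4] → 28
@28: seq [2B, align 2] → 30
+2 pad (align 4)
@32: ack [4B, align 4] → 36
@36: payload_len [1B, align 1] → 37
+1 pad (align 2)
@38: checksum [2B, align 2] → 40
@40: proto [1B, align 1] → 41
+7 tail pad (align 8)
size 48, align 8
— Frame2 —
@0: payload_len [1B, align 1] → 1
@1: proto [1B, align 1] → 2
@2: checksum [2B, align 2] → 4
@4: ack [4B, align 4] → 8
@8: length [4B, align 4] → 12
@12: seq [2B, align 2] → 14
@14: version [10B, align 2] → 24
@24: window [8B, align 8] → 32
size 32, align 8
48 − 32 = 16

16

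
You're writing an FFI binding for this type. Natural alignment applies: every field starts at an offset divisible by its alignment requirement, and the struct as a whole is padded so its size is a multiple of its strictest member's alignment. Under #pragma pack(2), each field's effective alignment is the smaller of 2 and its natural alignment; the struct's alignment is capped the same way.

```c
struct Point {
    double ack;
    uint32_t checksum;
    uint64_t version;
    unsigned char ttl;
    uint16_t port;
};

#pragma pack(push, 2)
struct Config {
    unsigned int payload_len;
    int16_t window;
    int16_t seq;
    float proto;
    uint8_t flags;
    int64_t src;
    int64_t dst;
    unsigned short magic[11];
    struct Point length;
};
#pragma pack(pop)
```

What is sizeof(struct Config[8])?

Point: ack at 0 (size 8, align 8) → ends 8; checksum at 8 (size 4, align 4) → ends 12; pad 4 to align 8 for version; version at 16 (size 8, align 8) → ends 24; ttl at 24 (size 1, align 1) → ends 25; pad 1 to align 2 for port; port at 26 (size 2, align 2) → ends 28; tail pad 4 to reach multiple of 8; total 32 bytes, alignment 8
payload_len at 0 (size 4, align 2) → ends 4
window at 4 (size 2, align 2) → ends 6
seq at 6 (size 2, align 2) → ends 8
proto at 8 (size 4, align 2) → ends 12
flags at 12 (size 1, align 1) → ends 13
pad 1 to align 2 for src
src at 14 (size 8, align 2) → ends 22
dst at 22 (size 8, align 2) → ends 30
magic at 30 (size 22, align 2) → ends 52
length at 52 (size 32, align 2) → ends 84
total 84 bytes, alignment 2
array of 8: 8 × 84 = 672

672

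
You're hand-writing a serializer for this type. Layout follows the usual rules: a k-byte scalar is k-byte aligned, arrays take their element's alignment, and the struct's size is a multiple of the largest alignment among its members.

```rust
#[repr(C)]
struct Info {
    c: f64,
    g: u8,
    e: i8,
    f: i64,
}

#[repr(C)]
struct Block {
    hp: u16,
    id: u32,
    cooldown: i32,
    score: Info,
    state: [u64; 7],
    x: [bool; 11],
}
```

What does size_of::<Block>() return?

112 bytes

Info: c at 0 (size 8, align 8) → ends 8; g at 8 (size 1, align 1) → ends 9; e at 9 (size 1, align 1) → ends 10; pad 6 to align 8 for f; f at 16 (size 8, align 8) → ends 24; total 24 bytes, alignment 8
hp at 0 (size 2, align 2) → ends 2
pad 2 to align 4 for id
id at 4 (size 4, align 4) → ends 8
cooldown at 8 (size 4, align 4) → ends 12
pad 4 to align 8 for score
score at 16 (size 24, align 8) → ends 40
state at 40 (size 56, align 8) → ends 96
x at 96 (size 11, align 1) → ends 107
tail pad 5 to reach multiple of 8
total 112 bytes, alignment 8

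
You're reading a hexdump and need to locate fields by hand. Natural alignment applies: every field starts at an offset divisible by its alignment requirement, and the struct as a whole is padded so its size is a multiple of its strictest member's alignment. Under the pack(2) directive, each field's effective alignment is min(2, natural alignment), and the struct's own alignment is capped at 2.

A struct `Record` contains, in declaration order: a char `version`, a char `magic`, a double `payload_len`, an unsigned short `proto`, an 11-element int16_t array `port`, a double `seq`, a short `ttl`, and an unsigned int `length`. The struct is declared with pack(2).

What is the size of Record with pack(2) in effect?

@0: version [1B, align 1] → 1
@1: magic [1B, align 1] → 2
@2: payload_len [8B, align 2] → 10
@10: proto [2B, align 2] → 12
@12: port [22B, align 2] → 34
@34: seq [8B, align 2] → 42
@42: ttl [2B, align 2] → 44
@44: length [4B, align 2] → 48
size 48, align 2

48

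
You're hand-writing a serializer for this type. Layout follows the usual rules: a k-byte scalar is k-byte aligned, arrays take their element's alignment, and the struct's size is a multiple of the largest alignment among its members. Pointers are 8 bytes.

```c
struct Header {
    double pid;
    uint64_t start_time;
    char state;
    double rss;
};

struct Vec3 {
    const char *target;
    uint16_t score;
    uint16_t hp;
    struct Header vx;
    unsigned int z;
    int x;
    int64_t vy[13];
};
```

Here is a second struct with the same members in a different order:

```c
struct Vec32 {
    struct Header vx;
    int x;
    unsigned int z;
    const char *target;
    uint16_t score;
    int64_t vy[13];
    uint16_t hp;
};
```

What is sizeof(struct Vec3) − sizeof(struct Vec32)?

Header: pid at 0 (size 8, align 8) → ends 8; start_time at 8 (size 8, align 8) → ends 16; state at 16 (size 1, align 1) → ends 17; pad 7 to align 8 for rss; rss at 24 (size 8, align 8) → ends 32; total 32 bytes, alignment 8
target at 0 (size 8, align 8) → ends 8
score at 8 (size 2, align 2) → ends 10
hp at 10 (size 2, align 2) → ends 12
pad 4 to align 8 for vx
vx at 16 (size 32, align 8) → ends 48
z at 48 (size 4, align 4) → ends 52
x at 52 (size 4, align 4) → ends 56
vy at 56 (size 104, align 8) → ends 160
total 160 bytes, alignment 8
— Vec32 —
vx at 0 (size 32, align 8) → ends 32
x at 32 (size 4, align 4) → ends 36
z at 36 (size 4, align 4) → ends 40
target at 40 (size 8, align 8) → ends 48
score at 48 (size 2, align 2) → ends 50
pad 6 to align 8 for vy
vy at 56 (size 104, align 8) → ends 160
hp at 160 (size 2, align 2) → ends 162
tail pad 6 to reach multiple of 8
total 168 bytes, alignment 8
160 − 168 = -8

-8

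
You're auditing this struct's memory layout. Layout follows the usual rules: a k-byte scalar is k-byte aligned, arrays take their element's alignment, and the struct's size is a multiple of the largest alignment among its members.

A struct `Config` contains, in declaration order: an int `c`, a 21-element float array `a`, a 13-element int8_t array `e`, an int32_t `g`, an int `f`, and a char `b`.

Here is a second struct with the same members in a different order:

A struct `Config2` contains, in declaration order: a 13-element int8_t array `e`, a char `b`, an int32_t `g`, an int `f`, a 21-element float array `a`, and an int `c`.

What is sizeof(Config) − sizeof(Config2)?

4

0..4  c  (4B, 4-aligned)
4..88  a  (84B, 4-aligned)
88..101  e  (13B, 1-aligned)
101..104  -- padding (3B)
104..108  g  (4B, 4-aligned)
108..112  f  (4B, 4-aligned)
112..113  b  (1B, 1-aligned)
113..116  -- tail padding (3B)
sizeof = 116, alignof = 4
— Config2 —
0..13  e  (13B, 1-aligned)
13..14  b  (1B, 1-aligned)
14..16  -- padding (2B)
16..20  g  (4B, 4-aligned)
20..24  f  (4B, 4-aligned)
24..108  a  (84B, 4-aligned)
108..112  c  (4B, 4-aligned)
sizeof = 112, alignof = 4
116 − 112 = 4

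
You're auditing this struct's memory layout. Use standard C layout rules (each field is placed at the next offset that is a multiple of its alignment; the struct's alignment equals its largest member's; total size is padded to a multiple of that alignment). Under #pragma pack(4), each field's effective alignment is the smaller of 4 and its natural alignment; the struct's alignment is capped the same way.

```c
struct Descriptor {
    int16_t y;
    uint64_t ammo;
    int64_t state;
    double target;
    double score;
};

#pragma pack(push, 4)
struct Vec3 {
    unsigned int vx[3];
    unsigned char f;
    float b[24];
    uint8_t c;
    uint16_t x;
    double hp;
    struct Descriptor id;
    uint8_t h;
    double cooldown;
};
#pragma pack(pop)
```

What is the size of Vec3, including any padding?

Descriptor: y at 0 (size 2, align 2) → ends 2; pad 6 to align 8 for ammo; ammo at 8 (size 8, align 8) → ends 16; state at 16 (size 8, align 8) → ends 24; target at 24 (size 8, align 8) → ends 32; score at 32 (size 8, align 8) → ends 40; total 40 bytes, alignment 8
vx at 0 (size 12, align 4) → ends 12
f at 12 (size 1, align 1) → ends 13
pad 3 to align 4 for b
b at 16 (size 96, align 4) → ends 112
c at 112 (size 1, align 1) → ends 113
pad 1 to align 2 for x
x at 114 (size 2, align 2) → ends 116
hp at 116 (size 8, align 4) → ends 124
id at 124 (size 40, align 4) → ends 164
h at 164 (size 1, align 1) → ends 165
pad 3 to align 4 for cooldown
cooldown at 168 (size 8, align 4) → ends 176
total 176 bytes, alignment 4

176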